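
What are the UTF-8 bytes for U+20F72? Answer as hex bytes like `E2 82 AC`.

U+20F72 = 0x20F72 = 135026 decimal. In range U+10000–U+10FFFF → 4-byte form: 11110xxx 10xxxxxx 10xxxxxx 10xxxxxx.
Binary (21 bits): 000100000111101110010.
Split 3+6+6+6: 000 | 100000 | 111101 | 110010.
Byte 1: 11110000 = 0xF0.
Byte 2: 10100000 = 0xA0.
Byte 3: 10111101 = 0xBD.
Byte 4: 10110010 = 0xB2.

F0 A0 BD B2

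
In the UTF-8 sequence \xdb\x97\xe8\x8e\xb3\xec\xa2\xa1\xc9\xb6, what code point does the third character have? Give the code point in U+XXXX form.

Offset 0: leading byte 0xDB = 11011011 → 2-byte char #1 = DB 97.
Offset 2: leading byte 0xE8 = 11101000 → 3-byte char #2 = E8 8E B3.
Offset 5: leading byte 0xEC = 11101100 → 3-byte char #3 = EC A2 A1.
Leading byte 0xEC = 11101100 matches 1110xxxx → 3-byte sequence.
Byte 1: 0xEC = 11101100, payload 1100 (4 bits).
Byte 2: 0xA2 = 10100010 (10xxxxxx ✓), payload 100010.
Byte 3: 0xA1 = 10100001 (10xxxxxx ✓), payload 100001.
Concatenate: 1100100010100001 = 0xC8A1 (16 bits → U+C8A1).

U+C8A1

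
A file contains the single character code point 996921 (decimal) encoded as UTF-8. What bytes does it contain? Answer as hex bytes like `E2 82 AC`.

F3 B3 98 B9

U+F3639 = 0xF3639 = 996921 decimal. In range U+10000–U+10FFFF → 4-byte form: 11110xxx 10xxxxxx 10xxxxxx 10xxxxxx.
Binary (21 bits): 011110011011000111001.
Split 3+6+6+6: 011 | 110011 | 011000 | 111001.
Byte 1: 11110011 = 0xF3.
Byte 2: 10110011 = 0xB3.
Byte 3: 10011000 = 0x98.
Byte 4: 10111001 = 0xB9.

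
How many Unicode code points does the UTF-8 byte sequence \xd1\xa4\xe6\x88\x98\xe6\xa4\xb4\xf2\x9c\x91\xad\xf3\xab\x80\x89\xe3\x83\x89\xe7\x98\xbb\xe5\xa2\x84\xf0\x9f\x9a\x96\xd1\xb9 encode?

10

Byte at offset 0: 0xD1 = 11010001 → 2-byte char (#1). Advance 2.
Byte at offset 2: 0xE6 = 11100110 → 3-byte char (#2). Advance 3.
Byte at offset 5: 0xE6 = 11100110 → 3-byte char (#3). Advance 3.
Byte at offset 8: 0xF2 = 11110010 → 4-byte char (#4). Advance 4.
Byte at offset 12: 0xF3 = 11110011 → 4-byte char (#5). Advance 4.
Byte at offset 16: 0xE3 = 11100011 → 3-byte char (#6). Advance 3.
Byte at offset 19: 0xE7 = 11100111 → 3-byte char (#7). Advance 3.
Byte at offset 22: 0xE5 = 11100101 → 3-byte char (#8). Advance 3.
Byte at offset 25: 0xF0 = 11110000 → 4-byte char (#9). Advance 4.
Byte at offset 29: 0xD1 = 11010001 → 2-byte char (#10). Advance 2.
Reached end at offset 31 after 10 code points.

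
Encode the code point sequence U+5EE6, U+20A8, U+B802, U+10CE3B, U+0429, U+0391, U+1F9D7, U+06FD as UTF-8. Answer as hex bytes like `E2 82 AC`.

U+5EE6: 3-byte form → E5 BB A6.
U+20A8: 3-byte form → E2 82 A8.
U+B802: 3-byte form → EB A0 82.
U+10CE3B: 4-byte form → F4 8C B8 BB.
U+0429: 2-byte form → D0 A9.
U+0391: 2-byte form → CE 91.
U+1F9D7: 4-byte form → F0 9F A7 97.
U+06FD: 2-byte form → DB BD.
Concatenated (23 bytes): E5 BB A6 E2 82 A8 EB A0 82 F4 8C B8 BB D0 A9 CE 91 F0 9F A7 97 DB BD.

E5 BB A6 E2 82 A8 EB A0 82 F4 8C B8 BB D0 A9 CE 91 F0 9F A7 97 DB BD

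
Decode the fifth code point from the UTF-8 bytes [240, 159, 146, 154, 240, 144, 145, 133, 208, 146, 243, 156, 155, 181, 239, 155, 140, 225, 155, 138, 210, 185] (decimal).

Offset 0: leading byte 0xF0 = 11110000 → 4-byte char #1 = F0 9F 92 9A.
Offset 4: leading byte 0xF0 = 11110000 → 4-byte char #2 = F0 90 91 85.
Offset 8: leading byte 0xD0 = 11010000 → 2-byte char #3 = D0 92.
Offset 10: leading byte 0xF3 = 11110011 → 4-byte char #4 = F3 9C 9B B5.
Offset 14: leading byte 0xEF = 11101111 → 3-byte char #5 = EF 9B 8C.
Leading byte 0xEF = 11101111 matches 1110xxxx → 3-byte sequence.
Byte 1: 0xEF = 11101111, payload 1111 (4 bits).
Byte 2: 0x9B = 10011011 (10xxxxxx ✓), payload 011011.
Byte 3: 0x8C = 10001100 (10xxxxxx ✓), payload 001100.
Concatenate: 1111011011001100 = 0xF6CC (16 bits → U+F6CC).

U+F6CC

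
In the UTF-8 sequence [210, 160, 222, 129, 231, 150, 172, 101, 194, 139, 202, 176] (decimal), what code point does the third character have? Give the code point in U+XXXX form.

Offset 0: leading byte 0xD2 = 11010010 → 2-byte char #1 = D2 A0.
Offset 2: leading byte 0xDE = 11011110 → 2-byte char #2 = DE 81.
Offset 4: leading byte 0xE7 = 11100111 → 3-byte char #3 = E7 96 AC.
Leading byte 0xE7 = 11100111 matches 1110xxxx → 3-byte sequence.
Byte 1: 0xE7 = 11100111, payload 0111 (4 bits).
Byte 2: 0x96 = 10010110 (10xxxxxx ✓), payload 010110.
Byte 3: 0xAC = 10101100 (10xxxxxx ✓), payload 101100.
Concatenate: 0111010110101100 = 0x75AC (16 bits → U+75AC).

U+75AC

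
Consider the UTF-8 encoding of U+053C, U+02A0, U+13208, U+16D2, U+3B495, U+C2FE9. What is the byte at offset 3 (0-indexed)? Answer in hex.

0xA0

U+053C → 2-byte form D4 BC at offsets 0–1.
U+02A0 → 2-byte form CA A0 at offsets 2–3.
Offset 3 falls in char 2's range; it's byte 2 of CA A0 = 0xA0.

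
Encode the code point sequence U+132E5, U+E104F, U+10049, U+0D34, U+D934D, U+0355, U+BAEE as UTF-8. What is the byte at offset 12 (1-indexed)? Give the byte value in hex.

0x89

1-indexed offset 12 is 0-indexed offset 11.
U+132E5 → 4-byte form F0 93 8B A5 at offsets 0–3.
U+E104F → 4-byte form F3 A1 81 8F at offsets 4–7.
U+10049 → 4-byte form F0 90 81 89 at offsets 8–11.
Offset 11 falls in char 3's range; it's byte 4 of F0 90 81 89 = 0x89.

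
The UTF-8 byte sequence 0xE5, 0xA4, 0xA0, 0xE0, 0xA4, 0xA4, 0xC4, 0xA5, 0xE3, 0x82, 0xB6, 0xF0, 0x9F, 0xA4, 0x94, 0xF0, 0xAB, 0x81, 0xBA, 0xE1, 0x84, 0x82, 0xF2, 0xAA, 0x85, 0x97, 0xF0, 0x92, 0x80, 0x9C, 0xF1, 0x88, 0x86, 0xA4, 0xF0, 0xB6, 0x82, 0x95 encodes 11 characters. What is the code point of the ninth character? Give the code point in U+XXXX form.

Offset 0: leading byte 0xE5 = 11100101 → 3-byte char #1 = E5 A4 A0.
Offset 3: leading byte 0xE0 = 11100000 → 3-byte char #2 = E0 A4 A4.
Offset 6: leading byte 0xC4 = 11000100 → 2-byte char #3 = C4 A5.
Offset 8: leading byte 0xE3 = 11100011 → 3-byte char #4 = E3 82 B6.
Offset 11: leading byte 0xF0 = 11110000 → 4-byte char #5 = F0 9F A4 94.
Offset 15: leading byte 0xF0 = 11110000 → 4-byte char #6 = F0 AB 81 BA.
Offset 19: leading byte 0xE1 = 11100001 → 3-byte char #7 = E1 84 82.
Offset 22: leading byte 0xF2 = 11110010 → 4-byte char #8 = F2 AA 85 97.
Offset 26: leading byte 0xF0 = 11110000 → 4-byte char #9 = F0 92 80 9C.
Leading byte 0xF0 = 11110000 matches 11110xxx → 4-byte sequence.
Byte 1: 0xF0 = 11110000, payload 000 (3 bits).
Byte 2: 0x92 = 10010010 (10xxxxxx ✓), payload 010010.
Byte 3: 0x80 = 10000000 (10xxxxxx ✓), payload 000000.
Byte 4: 0x9C = 10011100 (10xxxxxx ✓), payload 011100.
Concatenate: 000010010000000011100 = 0x1201C (21 bits → U+1201C).

U+1201C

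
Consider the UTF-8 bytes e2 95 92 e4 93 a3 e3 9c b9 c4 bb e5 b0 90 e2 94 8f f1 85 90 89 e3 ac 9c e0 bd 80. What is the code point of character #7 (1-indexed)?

Offset 0: leading byte 0xE2 = 11100010 → 3-byte char #1 = E2 95 92.
Offset 3: leading byte 0xE4 = 11100100 → 3-byte char #2 = E4 93 A3.
Offset 6: leading byte 0xE3 = 11100011 → 3-byte char #3 = E3 9C B9.
Offset 9: leading byte 0xC4 = 11000100 → 2-byte char #4 = C4 BB.
Offset 11: leading byte 0xE5 = 11100101 → 3-byte char #5 = E5 B0 90.
Offset 14: leading byte 0xE2 = 11100010 → 3-byte char #6 = E2 94 8F.
Offset 17: leading byte 0xF1 = 11110001 → 4-byte char #7 = F1 85 90 89.
Leading byte 0xF1 = 11110001 matches 11110xxx → 4-byte sequence.
Byte 1: 0xF1 = 11110001, payload 001 (3 bits).
Byte 2: 0x85 = 10000101 (10xxxxxx ✓), payload 000101.
Byte 3: 0x90 = 10010000 (10xxxxxx ✓), payload 010000.
Byte 4: 0x89 = 10001001 (10xxxxxx ✓), payload 001001.
Concatenate: 001000101010000001001 = 0x45409 (21 bits → U+45409).

U+45409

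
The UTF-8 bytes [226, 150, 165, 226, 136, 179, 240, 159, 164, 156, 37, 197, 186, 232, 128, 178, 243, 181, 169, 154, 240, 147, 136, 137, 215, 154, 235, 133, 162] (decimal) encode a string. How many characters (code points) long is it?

10

Byte at offset 0: 0xE2 = 11100010 → 3-byte char (#1). Advance 3.
Byte at offset 3: 0xE2 = 11100010 → 3-byte char (#2). Advance 3.
Byte at offset 6: 0xF0 = 11110000 → 4-byte char (#3). Advance 4.
Byte at offset 10: 0x25 = 00100101 → 1-byte char (#4). Advance 1.
Byte at offset 11: 0xC5 = 11000101 → 2-byte char (#5). Advance 2.
Byte at offset 13: 0xE8 = 11101000 → 3-byte char (#6). Advance 3.
Byte at offset 16: 0xF3 = 11110011 → 4-byte char (#7). Advance 4.
Byte at offset 20: 0xF0 = 11110000 → 4-byte char (#8). Advance 4.
Byte at offset 24: 0xD7 = 11010111 → 2-byte char (#9). Advance 2.
Byte at offset 26: 0xEB = 11101011 → 3-byte char (#10). Advance 3.
Reached end at offset 29 after 10 code points.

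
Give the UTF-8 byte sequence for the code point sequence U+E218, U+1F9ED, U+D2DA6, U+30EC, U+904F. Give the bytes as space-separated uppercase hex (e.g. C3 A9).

EE 88 98 F0 9F A7 AD F3 92 B6 A6 E3 83 AC E9 81 8F

U+E218: 3-byte form → EE 88 98.
U+1F9ED: 4-byte form → F0 9F A7 AD.
U+D2DA6: 4-byte form → F3 92 B6 A6.
U+30EC: 3-byte form → E3 83 AC.
U+904F: 3-byte form → E9 81 8F.
Concatenated (17 bytes): EE 88 98 F0 9F A7 AD F3 92 B6 A6 E3 83 AC E9 81 8F.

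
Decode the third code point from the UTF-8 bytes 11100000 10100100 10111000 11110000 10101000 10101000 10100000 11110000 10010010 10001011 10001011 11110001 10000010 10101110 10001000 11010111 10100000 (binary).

Offset 0: leading byte 0xE0 = 11100000 → 3-byte char #1 = E0 A4 B8.
Offset 3: leading byte 0xF0 = 11110000 → 4-byte char #2 = F0 A8 A8 A0.
Offset 7: leading byte 0xF0 = 11110000 → 4-byte char #3 = F0 92 8B 8B.
Leading byte 0xF0 = 11110000 matches 11110xxx → 4-byte sequence.
Byte 1: 0xF0 = 11110000, payload 000 (3 bits).
Byte 2: 0x92 = 10010010 (10xxxxxx ✓), payload 010010.
Byte 3: 0x8B = 10001011 (10xxxxxx ✓), payload 001011.
Byte 4: 0x8B = 10001011 (10xxxxxx ✓), payload 001011.
Concatenate: 000010010001011001011 = 0x122CB (21 bits → U+122CB).

U+122CB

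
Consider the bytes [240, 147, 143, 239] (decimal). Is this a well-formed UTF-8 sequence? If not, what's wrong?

Leading byte 0xF0 = 11110000 → 4-byte form.
Byte 4 is 0xEF = 11101111, which is not 10xxxxxx — expected a continuation byte.

invalid (non-continuation byte where continuation expected)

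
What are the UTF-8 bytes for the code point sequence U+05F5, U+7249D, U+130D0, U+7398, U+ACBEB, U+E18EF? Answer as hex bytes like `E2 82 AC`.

D7 B5 F1 B2 92 9D F0 93 83 90 E7 8E 98 F2 AC AF AB F3 A1 A3 AF

U+05F5: 2-byte form → D7 B5.
U+7249D: 4-byte form → F1 B2 92 9D.
U+130D0: 4-byte form → F0 93 83 90.
U+7398: 3-byte form → E7 8E 98.
U+ACBEB: 4-byte form → F2 AC AF AB.
U+E18EF: 4-byte form → F3 A1 A3 AF.
Concatenated (21 bytes): D7 B5 F1 B2 92 9D F0 93 83 90 E7 8E 98 F2 AC AF AB F3 A1 A3 AF.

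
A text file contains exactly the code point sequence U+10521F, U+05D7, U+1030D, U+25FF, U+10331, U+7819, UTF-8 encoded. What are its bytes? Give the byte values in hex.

F4 85 88 9F D7 97 F0 90 8C 8D E2 97 BF F0 90 8C B1 E7 A0 99

U+10521F: 4-byte form → F4 85 88 9F.
U+05D7: 2-byte form → D7 97.
U+1030D: 4-byte form → F0 90 8C 8D.
U+25FF: 3-byte form → E2 97 BF.
U+10331: 4-byte form → F0 90 8C B1.
U+7819: 3-byte form → E7 A0 99.
Concatenated (20 bytes): F4 85 88 9F D7 97 F0 90 8C 8D E2 97 BF F0 90 8C B1 E7 A0 99.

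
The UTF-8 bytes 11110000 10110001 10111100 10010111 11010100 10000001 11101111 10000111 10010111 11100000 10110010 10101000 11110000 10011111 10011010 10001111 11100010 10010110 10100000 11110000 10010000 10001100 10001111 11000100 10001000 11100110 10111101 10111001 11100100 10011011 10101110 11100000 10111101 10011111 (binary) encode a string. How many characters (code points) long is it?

Byte at offset 0: 0xF0 = 11110000 → 4-byte char (#1). Advance 4.
Byte at offset 4: 0xD4 = 11010100 → 2-byte char (#2). Advance 2.
Byte at offset 6: 0xEF = 11101111 → 3-byte char (#3). Advance 3.
Byte at offset 9: 0xE0 = 11100000 → 3-byte char (#4). Advance 3.
Byte at offset 12: 0xF0 = 11110000 → 4-byte char (#5). Advance 4.
Byte at offset 16: 0xE2 = 11100010 → 3-byte char (#6). Advance 3.
Byte at offset 19: 0xF0 = 11110000 → 4-byte char (#7). Advance 4.
Byte at offset 23: 0xC4 = 11000100 → 2-byte char (#8). Advance 2.
Byte at offset 25: 0xE6 = 11100110 → 3-byte char (#9). Advance 3.
Byte at offset 28: 0xE4 = 11100100 → 3-byte char (#10). Advance 3.
Byte at offset 31: 0xE0 = 11100000 → 3-byte char (#11). Advance 3.
Reached end at offset 34 after 11 code points.

11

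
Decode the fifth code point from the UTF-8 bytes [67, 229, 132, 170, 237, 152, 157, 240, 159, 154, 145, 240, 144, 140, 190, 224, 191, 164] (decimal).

Offset 0: leading byte 0x43 = 01000011 → 1-byte char #1 = 43.
Offset 1: leading byte 0xE5 = 11100101 → 3-byte char #2 = E5 84 AA.
Offset 4: leading byte 0xED = 11101101 → 3-byte char #3 = ED 98 9D.
Offset 7: leading byte 0xF0 = 11110000 → 4-byte char #4 = F0 9F 9A 91.
Offset 11: leading byte 0xF0 = 11110000 → 4-byte char #5 = F0 90 8C BE.
Leading byte 0xF0 = 11110000 matches 11110xxx → 4-byte sequence.
Byte 1: 0xF0 = 11110000, payload 000 (3 bits).
Byte 2: 0x90 = 10010000 (10xxxxxx ✓), payload 010000.
Byte 3: 0x8C = 10001100 (10xxxxxx ✓), payload 001100.
Byte 4: 0xBE = 10111110 (10xxxxxx ✓), payload 111110.
Concatenate: 000010000001100111110 = 0x1033E (21 bits → U+1033E).

U+1033E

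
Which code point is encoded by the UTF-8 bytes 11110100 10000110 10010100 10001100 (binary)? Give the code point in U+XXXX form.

U+10650C

Leading byte 0xF4 = 11110100 matches 11110xxx → 4-byte sequence.
Byte 1: 0xF4 = 11110100, payload 100 (3 bits).
Byte 2: 0x86 = 10000110 (10xxxxxx ✓), payload 000110.
Byte 3: 0x94 = 10010100 (10xxxxxx ✓), payload 010100.
Byte 4: 0x8C = 10001100 (10xxxxxx ✓), payload 001100.
Concatenate: 100000110010100001100 = 0x10650C (21 bits → U+10650C).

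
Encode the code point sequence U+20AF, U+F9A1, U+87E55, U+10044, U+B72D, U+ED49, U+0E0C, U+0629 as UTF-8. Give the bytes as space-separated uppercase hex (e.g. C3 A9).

U+20AF: 3-byte form → E2 82 AF.
U+F9A1: 3-byte form → EF A6 A1.
U+87E55: 4-byte form → F2 87 B9 95.
U+10044: 4-byte form → F0 90 81 84.
U+B72D: 3-byte form → EB 9C AD.
U+ED49: 3-byte form → EE B5 89.
U+0E0C: 3-byte form → E0 B8 8C.
U+0629: 2-byte form → D8 A9.
Concatenated (25 bytes): E2 82 AF EF A6 A1 F2 87 B9 95 F0 90 81 84 EB 9C AD EE B5 89 E0 B8 8C D8 A9.

E2 82 AF EF A6 A1 F2 87 B9 95 F0 90 81 84 EB 9C AD EE B5 89 E0 B8 8C D8 A9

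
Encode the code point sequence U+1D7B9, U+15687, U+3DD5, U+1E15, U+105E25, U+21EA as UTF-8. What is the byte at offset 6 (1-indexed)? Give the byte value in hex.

0x95

1-indexed offset 6 is 0-indexed offset 5.
U+1D7B9 → 4-byte form F0 9D 9E B9 at offsets 0–3.
U+15687 → 4-byte form F0 95 9A 87 at offsets 4–7.
Offset 5 falls in char 2's range; it's byte 2 of F0 95 9A 87 = 0x95.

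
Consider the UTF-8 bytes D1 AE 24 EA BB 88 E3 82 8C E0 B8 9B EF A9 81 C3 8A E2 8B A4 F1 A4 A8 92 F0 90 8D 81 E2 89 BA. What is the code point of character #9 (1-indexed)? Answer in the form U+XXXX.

Offset 0: leading byte 0xD1 = 11010001 → 2-byte char #1 = D1 AE.
Offset 2: leading byte 0x24 = 00100100 → 1-byte char #2 = 24.
Offset 3: leading byte 0xEA = 11101010 → 3-byte char #3 = EA BB 88.
Offset 6: leading byte 0xE3 = 11100011 → 3-byte char #4 = E3 82 8C.
Offset 9: leading byte 0xE0 = 11100000 → 3-byte char #5 = E0 B8 9B.
Offset 12: leading byte 0xEF = 11101111 → 3-byte char #6 = EF A9 81.
Offset 15: leading byte 0xC3 = 11000011 → 2-byte char #7 = C3 8A.
Offset 17: leading byte 0xE2 = 11100010 → 3-byte char #8 = E2 8B A4.
Offset 20: leading byte 0xF1 = 11110001 → 4-byte char #9 = F1 A4 A8 92.
Leading byte 0xF1 = 11110001 matches 11110xxx → 4-byte sequence.
Byte 1: 0xF1 = 11110001, payload 001 (3 bits).
Byte 2: 0xA4 = 10100100 (10xxxxxx ✓), payload 100100.
Byte 3: 0xA8 = 10101000 (10xxxxxx ✓), payload 101000.
Byte 4: 0x92 = 10010010 (10xxxxxx ✓), payload 010010.
Concatenate: 001100100101000010010 = 0x64A12 (21 bits → U+64A12).

U+64A12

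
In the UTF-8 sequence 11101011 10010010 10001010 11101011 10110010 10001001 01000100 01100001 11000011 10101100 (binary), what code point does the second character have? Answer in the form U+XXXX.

U+BC89

Offset 0: leading byte 0xEB = 11101011 → 3-byte char #1 = EB 92 8A.
Offset 3: leading byte 0xEB = 11101011 → 3-byte char #2 = EB B2 89.
Leading byte 0xEB = 11101011 matches 1110xxxx → 3-byte sequence.
Byte 1: 0xEB = 11101011, payload 1011 (4 bits).
Byte 2: 0xB2 = 10110010 (10xxxxxx ✓), payload 110010.
Byte 3: 0x89 = 10001001 (10xxxxxx ✓), payload 001001.
Concatenate: 1011110010001001 = 0xBC89 (16 bits → U+BC89).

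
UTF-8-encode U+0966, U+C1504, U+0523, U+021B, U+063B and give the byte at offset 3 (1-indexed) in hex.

0xA6

1-indexed offset 3 is 0-indexed offset 2.
U+0966 → 3-byte form E0 A5 A6 at offsets 0–2.
Offset 2 falls in char 1's range; it's byte 3 of E0 A5 A6 = 0xA6.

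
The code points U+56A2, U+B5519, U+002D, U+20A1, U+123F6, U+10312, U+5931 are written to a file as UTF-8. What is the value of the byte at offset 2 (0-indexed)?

U+56A2 → 3-byte form E5 9A A2 at offsets 0–2.
Offset 2 falls in char 1's range; it's byte 3 of E5 9A A2 = 0xA2.

0xA2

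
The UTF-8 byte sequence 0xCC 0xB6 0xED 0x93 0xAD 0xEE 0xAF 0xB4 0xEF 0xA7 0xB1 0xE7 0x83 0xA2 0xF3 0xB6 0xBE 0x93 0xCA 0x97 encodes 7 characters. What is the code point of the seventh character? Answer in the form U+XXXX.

Offset 0: leading byte 0xCC = 11001100 → 2-byte char #1 = CC B6.
Offset 2: leading byte 0xED = 11101101 → 3-byte char #2 = ED 93 AD.
Offset 5: leading byte 0xEE = 11101110 → 3-byte char #3 = EE AF B4.
Offset 8: leading byte 0xEF = 11101111 → 3-byte char #4 = EF A7 B1.
Offset 11: leading byte 0xE7 = 11100111 → 3-byte char #5 = E7 83 A2.
Offset 14: leading byte 0xF3 = 11110011 → 4-byte char #6 = F3 B6 BE 93.
Offset 18: leading byte 0xCA = 11001010 → 2-byte char #7 = CA 97.
Leading byte 0xCA = 11001010 matches 110xxxxx → 2-byte sequence.
Byte 1: 0xCA = 11001010, payload 01010 (5 bits).
Byte 2: 0x97 = 10010111 (10xxxxxx ✓), payload 010111.
Concatenate: 01010010111 = 0x297 (11 bits → U+0297).

U+0297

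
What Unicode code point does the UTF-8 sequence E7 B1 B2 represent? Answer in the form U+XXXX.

U+7C72

Leading byte 0xE7 = 11100111 matches 1110xxxx → 3-byte sequence.
Byte 1: 0xE7 = 11100111, payload 0111 (4 bits).
Byte 2: 0xB1 = 10110001 (10xxxxxx ✓), payload 110001.
Byte 3: 0xB2 = 10110010 (10xxxxxx ✓), payload 110010.
Concatenate: 0111110001110010 = 0x7C72 (16 bits → U+7C72).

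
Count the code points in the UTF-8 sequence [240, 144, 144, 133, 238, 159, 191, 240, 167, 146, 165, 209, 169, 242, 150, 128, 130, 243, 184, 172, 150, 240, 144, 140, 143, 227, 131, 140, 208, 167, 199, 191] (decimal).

Byte at offset 0: 0xF0 = 11110000 → 4-byte char (#1). Advance 4.
Byte at offset 4: 0xEE = 11101110 → 3-byte char (#2). Advance 3.
Byte at offset 7: 0xF0 = 11110000 → 4-byte char (#3). Advance 4.
Byte at offset 11: 0xD1 = 11010001 → 2-byte char (#4). Advance 2.
Byte at offset 13: 0xF2 = 11110010 → 4-byte char (#5). Advance 4.
Byte at offset 17: 0xF3 = 11110011 → 4-byte char (#6). Advance 4.
Byte at offset 21: 0xF0 = 11110000 → 4-byte char (#7). Advance 4.
Byte at offset 25: 0xE3 = 11100011 → 3-byte char (#8). Advance 3.
Byte at offset 28: 0xD0 = 11010000 → 2-byte char (#9). Advance 2.
Byte at offset 30: 0xC7 = 11000111 → 2-byte char (#10). Advance 2.
Reached end at offset 32 after 10 code points.

10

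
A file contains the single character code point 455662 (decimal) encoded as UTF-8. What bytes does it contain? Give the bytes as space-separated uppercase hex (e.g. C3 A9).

F1 AF 8F AE

U+6F3EE = 0x6F3EE = 455662 decimal. In range U+10000–U+10FFFF → 4-byte form: 11110xxx 10xxxxxx 10xxxxxx 10xxxxxx.
Binary (21 bits): 001101111001111101110.
Split 3+6+6+6: 001 | 101111 | 001111 | 101110.
Byte 1: 11110001 = 0xF1.
Byte 2: 10101111 = 0xAF.
Byte 3: 10001111 = 0x8F.
Byte 4: 10101110 = 0xAE.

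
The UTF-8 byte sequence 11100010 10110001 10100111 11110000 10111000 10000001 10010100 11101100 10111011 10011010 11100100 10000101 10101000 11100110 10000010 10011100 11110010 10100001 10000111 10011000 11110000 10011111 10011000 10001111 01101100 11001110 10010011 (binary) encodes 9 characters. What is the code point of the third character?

Offset 0: leading byte 0xE2 = 11100010 → 3-byte char #1 = E2 B1 A7.
Offset 3: leading byte 0xF0 = 11110000 → 4-byte char #2 = F0 B8 81 94.
Offset 7: leading byte 0xEC = 11101100 → 3-byte char #3 = EC BB 9A.
Leading byte 0xEC = 11101100 matches 1110xxxx → 3-byte sequence.
Byte 1: 0xEC = 11101100, payload 1100 (4 bits).
Byte 2: 0xBB = 10111011 (10xxxxxx ✓), payload 111011.
Byte 3: 0x9A = 10011010 (10xxxxxx ✓), payload 011010.
Concatenate: 1100111011011010 = 0xCEDA (16 bits → U+CEDA).

U+CEDA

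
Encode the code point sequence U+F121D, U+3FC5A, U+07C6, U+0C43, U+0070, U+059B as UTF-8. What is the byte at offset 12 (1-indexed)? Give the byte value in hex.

1-indexed offset 12 is 0-indexed offset 11.
U+F121D → 4-byte form F3 B1 88 9D at offsets 0–3.
U+3FC5A → 4-byte form F0 BF B1 9A at offsets 4–7.
U+07C6 → 2-byte form DF 86 at offsets 8–9.
U+0C43 → 3-byte form E0 B1 83 at offsets 10–12.
Offset 11 falls in char 4's range; it's byte 2 of E0 B1 83 = 0xB1.

0xB1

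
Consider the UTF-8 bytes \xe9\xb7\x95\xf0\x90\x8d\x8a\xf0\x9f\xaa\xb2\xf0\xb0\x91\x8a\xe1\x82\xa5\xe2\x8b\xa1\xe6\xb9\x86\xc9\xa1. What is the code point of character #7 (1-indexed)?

Offset 0: leading byte 0xE9 = 11101001 → 3-byte char #1 = E9 B7 95.
Offset 3: leading byte 0xF0 = 11110000 → 4-byte char #2 = F0 90 8D 8A.
Offset 7: leading byte 0xF0 = 11110000 → 4-byte char #3 = F0 9F AA B2.
Offset 11: leading byte 0xF0 = 11110000 → 4-byte char #4 = F0 B0 91 8A.
Offset 15: leading byte 0xE1 = 11100001 → 3-byte char #5 = E1 82 A5.
Offset 18: leading byte 0xE2 = 11100010 → 3-byte char #6 = E2 8B A1.
Offset 21: leading byte 0xE6 = 11100110 → 3-byte char #7 = E6 B9 86.
Leading byte 0xE6 = 11100110 matches 1110xxxx → 3-byte sequence.
Byte 1: 0xE6 = 11100110, payload 0110 (4 bits).
Byte 2: 0xB9 = 10111001 (10xxxxxx ✓), payload 111001.
Byte 3: 0x86 = 10000110 (10xxxxxx ✓), payload 000110.
Concatenate: 0110111001000110 = 0x6E46 (16 bits → U+6E46).

U+6E46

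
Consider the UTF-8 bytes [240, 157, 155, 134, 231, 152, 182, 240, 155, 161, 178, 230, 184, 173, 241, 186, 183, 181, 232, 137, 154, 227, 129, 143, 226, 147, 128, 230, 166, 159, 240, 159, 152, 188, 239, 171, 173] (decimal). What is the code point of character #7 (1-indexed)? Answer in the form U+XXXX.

U+304F

Offset 0: leading byte 0xF0 = 11110000 → 4-byte char #1 = F0 9D 9B 86.
Offset 4: leading byte 0xE7 = 11100111 → 3-byte char #2 = E7 98 B6.
Offset 7: leading byte 0xF0 = 11110000 → 4-byte char #3 = F0 9B A1 B2.
Offset 11: leading byte 0xE6 = 11100110 → 3-byte char #4 = E6 B8 AD.
Offset 14: leading byte 0xF1 = 11110001 → 4-byte char #5 = F1 BA B7 B5.
Offset 18: leading byte 0xE8 = 11101000 → 3-byte char #6 = E8 89 9A.
Offset 21: leading byte 0xE3 = 11100011 → 3-byte char #7 = E3 81 8F.
Leading byte 0xE3 = 11100011 matches 1110xxxx → 3-byte sequence.
Byte 1: 0xE3 = 11100011, payload 0011 (4 bits).
Byte 2: 0x81 = 10000001 (10xxxxxx ✓), payload 000001.
Byte 3: 0x8F = 10001111 (10xxxxxx ✓), payload 001111.
Concatenate: 0011000001001111 = 0x304F (16 bits → U+304F).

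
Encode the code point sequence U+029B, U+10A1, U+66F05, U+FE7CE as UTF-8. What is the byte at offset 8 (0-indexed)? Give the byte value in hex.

0x85

U+029B → 2-byte form CA 9B at offsets 0–1.
U+10A1 → 3-byte form E1 82 A1 at offsets 2–4.
U+66F05 → 4-byte form F1 A6 BC 85 at offsets 5–8.
Offset 8 falls in char 3's range; it's byte 4 of F1 A6 BC 85 = 0x85.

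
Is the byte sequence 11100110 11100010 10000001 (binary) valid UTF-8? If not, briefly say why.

Leading byte 0xE6 = 11100110 → 3-byte form.
Byte 2 is 0xE2 = 11100010, which is not 10xxxxxx — expected a continuation byte.

invalid (non-continuation byte where continuation expected)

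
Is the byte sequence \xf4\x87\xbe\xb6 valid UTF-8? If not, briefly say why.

valid

Leading byte 0xF4 = 11110100 → 4-byte form.
Continuation bytes 0x87=10000111, 0xBE=10111110, 0xB6=10110110 all match 10xxxxxx.
Decoded value 0x107FB6 is ≥ 0x10000 (shortest form) and not a surrogate.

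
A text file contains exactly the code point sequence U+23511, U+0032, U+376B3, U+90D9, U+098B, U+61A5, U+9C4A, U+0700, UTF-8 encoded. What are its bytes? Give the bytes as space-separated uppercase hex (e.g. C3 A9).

U+23511: 4-byte form → F0 A3 94 91.
U+0032: 1-byte form → 32.
U+376B3: 4-byte form → F0 B7 9A B3.
U+90D9: 3-byte form → E9 83 99.
U+098B: 3-byte form → E0 A6 8B.
U+61A5: 3-byte form → E6 86 A5.
U+9C4A: 3-byte form → E9 B1 8A.
U+0700: 2-byte form → DC 80.
Concatenated (23 bytes): F0 A3 94 91 32 F0 B7 9A B3 E9 83 99 E0 A6 8B E6 86 A5 E9 B1 8A DC 80.

F0 A3 94 91 32 F0 B7 9A B3 E9 83 99 E0 A6 8B E6 86 A5 E9 B1 8A DC 80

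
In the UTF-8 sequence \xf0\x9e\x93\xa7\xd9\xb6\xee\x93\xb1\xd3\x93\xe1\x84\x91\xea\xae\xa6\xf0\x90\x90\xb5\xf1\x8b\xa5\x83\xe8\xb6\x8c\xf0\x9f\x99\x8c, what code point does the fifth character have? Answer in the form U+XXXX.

U+1111

Offset 0: leading byte 0xF0 = 11110000 → 4-byte char #1 = F0 9E 93 A7.
Offset 4: leading byte 0xD9 = 11011001 → 2-byte char #2 = D9 B6.
Offset 6: leading byte 0xEE = 11101110 → 3-byte char #3 = EE 93 B1.
Offset 9: leading byte 0xD3 = 11010011 → 2-byte char #4 = D3 93.
Offset 11: leading byte 0xE1 = 11100001 → 3-byte char #5 = E1 84 91.
Leading byte 0xE1 = 11100001 matches 1110xxxx → 3-byte sequence.
Byte 1: 0xE1 = 11100001, payload 0001 (4 bits).
Byte 2: 0x84 = 10000100 (10xxxxxx ✓), payload 000100.
Byte 3: 0x91 = 10010001 (10xxxxxx ✓), payload 010001.
Concatenate: 0001000100010001 = 0x1111 (16 bits → U+1111).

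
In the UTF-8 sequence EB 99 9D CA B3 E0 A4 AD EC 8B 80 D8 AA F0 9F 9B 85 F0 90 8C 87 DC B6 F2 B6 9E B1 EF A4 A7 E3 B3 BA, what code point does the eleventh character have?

U+3CFA

Offset 0: leading byte 0xEB = 11101011 → 3-byte char #1 = EB 99 9D.
Offset 3: leading byte 0xCA = 11001010 → 2-byte char #2 = CA B3.
Offset 5: leading byte 0xE0 = 11100000 → 3-byte char #3 = E0 A4 AD.
Offset 8: leading byte 0xEC = 11101100 → 3-byte char #4 = EC 8B 80.
Offset 11: leading byte 0xD8 = 11011000 → 2-byte char #5 = D8 AA.
Offset 13: leading byte 0xF0 = 11110000 → 4-byte char #6 = F0 9F 9B 85.
Offset 17: leading byte 0xF0 = 11110000 → 4-byte char #7 = F0 90 8C 87.
Offset 21: leading byte 0xDC = 11011100 → 2-byte char #8 = DC B6.
Offset 23: leading byte 0xF2 = 11110010 → 4-byte char #9 = F2 B6 9E B1.
Offset 27: leading byte 0xEF = 11101111 → 3-byte char #10 = EF A4 A7.
Offset 30: leading byte 0xE3 = 11100011 → 3-byte char #11 = E3 B3 BA.
Leading byte 0xE3 = 11100011 matches 1110xxxx → 3-byte sequence.
Byte 1: 0xE3 = 11100011, payload 0011 (4 bits).
Byte 2: 0xB3 = 10110011 (10xxxxxx ✓), payload 110011.
Byte 3: 0xBA = 10111010 (10xxxxxx ✓), payload 111010.
Concatenate: 0011110011111010 = 0x3CFA (16 bits → U+3CFA).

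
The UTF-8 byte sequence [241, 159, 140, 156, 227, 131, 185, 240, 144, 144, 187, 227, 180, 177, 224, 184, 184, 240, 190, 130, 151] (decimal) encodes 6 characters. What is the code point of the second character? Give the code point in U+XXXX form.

U+30F9

Offset 0: leading byte 0xF1 = 11110001 → 4-byte char #1 = F1 9F 8C 9C.
Offset 4: leading byte 0xE3 = 11100011 → 3-byte char #2 = E3 83 B9.
Leading byte 0xE3 = 11100011 matches 1110xxxx → 3-byte sequence.
Byte 1: 0xE3 = 11100011, payload 0011 (4 bits).
Byte 2: 0x83 = 10000011 (10xxxxxx ✓), payload 000011.
Byte 3: 0xB9 = 10111001 (10xxxxxx ✓), payload 111001.
Concatenate: 0011000011111001 = 0x30F9 (16 bits → U+30F9).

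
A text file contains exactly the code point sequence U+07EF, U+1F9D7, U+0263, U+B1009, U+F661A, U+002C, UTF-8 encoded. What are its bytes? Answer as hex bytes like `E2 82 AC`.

DF AF F0 9F A7 97 C9 A3 F2 B1 80 89 F3 B6 98 9A 2C

U+07EF: 2-byte form → DF AF.
U+1F9D7: 4-byte form → F0 9F A7 97.
U+0263: 2-byte form → C9 A3.
U+B1009: 4-byte form → F2 B1 80 89.
U+F661A: 4-byte form → F3 B6 98 9A.
U+002C: 1-byte form → 2C.
Concatenated (17 bytes): DF AF F0 9F A7 97 C9 A3 F2 B1 80 89 F3 B6 98 9A 2C.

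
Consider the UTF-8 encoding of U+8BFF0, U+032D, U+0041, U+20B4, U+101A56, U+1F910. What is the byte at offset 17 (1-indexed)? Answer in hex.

0xA4

1-indexed offset 17 is 0-indexed offset 16.
U+8BFF0 → 4-byte form F2 8B BF B0 at offsets 0–3.
U+032D → 2-byte form CC AD at offsets 4–5.
U+0041 → 1-byte form 41 at offsets 6–6.
U+20B4 → 3-byte form E2 82 B4 at offsets 7–9.
U+101A56 → 4-byte form F4 81 A9 96 at offsets 10–13.
U+1F910 → 4-byte form F0 9F A4 90 at offsets 14–17.
Offset 16 falls in char 6's range; it's byte 3 of F0 9F A4 90 = 0xA4.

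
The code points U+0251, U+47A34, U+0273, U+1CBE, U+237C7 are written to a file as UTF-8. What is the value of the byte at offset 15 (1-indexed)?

1-indexed offset 15 is 0-indexed offset 14.
U+0251 → 2-byte form C9 91 at offsets 0–1.
U+47A34 → 4-byte form F1 87 A8 B4 at offsets 2–5.
U+0273 → 2-byte form C9 B3 at offsets 6–7.
U+1CBE → 3-byte form E1 B2 BE at offsets 8–10.
U+237C7 → 4-byte form F0 A3 9F 87 at offsets 11–14.
Offset 14 falls in char 5's range; it's byte 4 of F0 A3 9F 87 = 0x87.

0x87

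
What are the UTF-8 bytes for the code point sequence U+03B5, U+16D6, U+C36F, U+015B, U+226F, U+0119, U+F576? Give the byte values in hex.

CE B5 E1 9B 96 EC 8D AF C5 9B E2 89 AF C4 99 EF 95 B6

U+03B5: 2-byte form → CE B5.
U+16D6: 3-byte form → E1 9B 96.
U+C36F: 3-byte form → EC 8D AF.
U+015B: 2-byte form → C5 9B.
U+226F: 3-byte form → E2 89 AF.
U+0119: 2-byte form → C4 99.
U+F576: 3-byte form → EF 95 B6.
Concatenated (18 bytes): CE B5 E1 9B 96 EC 8D AF C5 9B E2 89 AF C4 99 EF 95 B6.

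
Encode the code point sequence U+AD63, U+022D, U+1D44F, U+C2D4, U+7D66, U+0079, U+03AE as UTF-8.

U+AD63: 3-byte form → EA B5 A3.
U+022D: 2-byte form → C8 AD.
U+1D44F: 4-byte form → F0 9D 91 8F.
U+C2D4: 3-byte form → EC 8B 94.
U+7D66: 3-byte form → E7 B5 A6.
U+0079: 1-byte form → 79.
U+03AE: 2-byte form → CE AE.
Concatenated (18 bytes): EA B5 A3 C8 AD F0 9D 91 8F EC 8B 94 E7 B5 A6 79 CE AE.

EA B5 A3 C8 AD F0 9D 91 8F EC 8B 94 E7 B5 A6 79 CE AE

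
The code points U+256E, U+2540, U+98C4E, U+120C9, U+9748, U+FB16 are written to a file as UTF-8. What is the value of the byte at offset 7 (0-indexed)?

0x98

U+256E → 3-byte form E2 95 AE at offsets 0–2.
U+2540 → 3-byte form E2 95 80 at offsets 3–5.
U+98C4E → 4-byte form F2 98 B1 8E at offsets 6–9.
Offset 7 falls in char 3's range; it's byte 2 of F2 98 B1 8E = 0x98.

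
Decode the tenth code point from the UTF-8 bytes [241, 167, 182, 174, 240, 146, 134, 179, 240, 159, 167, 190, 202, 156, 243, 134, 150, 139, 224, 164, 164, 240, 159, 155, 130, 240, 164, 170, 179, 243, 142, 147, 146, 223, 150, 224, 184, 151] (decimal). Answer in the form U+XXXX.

Offset 0: leading byte 0xF1 = 11110001 → 4-byte char #1 = F1 A7 B6 AE.
Offset 4: leading byte 0xF0 = 11110000 → 4-byte char #2 = F0 92 86 B3.
Offset 8: leading byte 0xF0 = 11110000 → 4-byte char #3 = F0 9F A7 BE.
Offset 12: leading byte 0xCA = 11001010 → 2-byte char #4 = CA 9C.
Offset 14: leading byte 0xF3 = 11110011 → 4-byte char #5 = F3 86 96 8B.
Offset 18: leading byte 0xE0 = 11100000 → 3-byte char #6 = E0 A4 A4.
Offset 21: leading byte 0xF0 = 11110000 → 4-byte char #7 = F0 9F 9B 82.
Offset 25: leading byte 0xF0 = 11110000 → 4-byte char #8 = F0 A4 AA B3.
Offset 29: leading byte 0xF3 = 11110011 → 4-byte char #9 = F3 8E 93 92.
Offset 33: leading byte 0xDF = 11011111 → 2-byte char #10 = DF 96.
Leading byte 0xDF = 11011111 matches 110xxxxx → 2-byte sequence.
Byte 1: 0xDF = 11011111, payload 11111 (5 bits).
Byte 2: 0x96 = 10010110 (10xxxxxx ✓), payload 010110.
Concatenate: 11111010110 = 0x7D6 (11 bits → U+07D6).

U+07D6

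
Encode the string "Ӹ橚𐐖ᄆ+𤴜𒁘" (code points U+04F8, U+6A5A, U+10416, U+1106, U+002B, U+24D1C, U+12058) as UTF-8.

D3 B8 E6 A9 9A F0 90 90 96 E1 84 86 2B F0 A4 B4 9C F0 92 81 98

U+04F8: 2-byte form → D3 B8.
U+6A5A: 3-byte form → E6 A9 9A.
U+10416: 4-byte form → F0 90 90 96.
U+1106: 3-byte form → E1 84 86.
U+002B: 1-byte form → 2B.
U+24D1C: 4-byte form → F0 A4 B4 9C.
U+12058: 4-byte form → F0 92 81 98.
Concatenated (21 bytes): D3 B8 E6 A9 9A F0 90 90 96 E1 84 86 2B F0 A4 B4 9C F0 92 81 98.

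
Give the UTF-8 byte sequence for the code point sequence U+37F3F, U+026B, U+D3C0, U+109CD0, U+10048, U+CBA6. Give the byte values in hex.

U+37F3F: 4-byte form → F0 B7 BC BF.
U+026B: 2-byte form → C9 AB.
U+D3C0: 3-byte form → ED 8F 80.
U+109CD0: 4-byte form → F4 89 B3 90.
U+10048: 4-byte form → F0 90 81 88.
U+CBA6: 3-byte form → EC AE A6.
Concatenated (20 bytes): F0 B7 BC BF C9 AB ED 8F 80 F4 89 B3 90 F0 90 81 88 EC AE A6.

F0 B7 BC BF C9 AB ED 8F 80 F4 89 B3 90 F0 90 81 88 EC AE A6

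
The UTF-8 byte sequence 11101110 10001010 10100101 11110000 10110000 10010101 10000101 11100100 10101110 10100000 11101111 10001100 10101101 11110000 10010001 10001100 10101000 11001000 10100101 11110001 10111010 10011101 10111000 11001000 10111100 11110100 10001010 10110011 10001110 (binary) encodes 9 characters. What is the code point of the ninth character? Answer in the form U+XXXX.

U+10ACCE

Offset 0: leading byte 0xEE = 11101110 → 3-byte char #1 = EE 8A A5.
Offset 3: leading byte 0xF0 = 11110000 → 4-byte char #2 = F0 B0 95 85.
Offset 7: leading byte 0xE4 = 11100100 → 3-byte char #3 = E4 AE A0.
Offset 10: leading byte 0xEF = 11101111 → 3-byte char #4 = EF 8C AD.
Offset 13: leading byte 0xF0 = 11110000 → 4-byte char #5 = F0 91 8C A8.
Offset 17: leading byte 0xC8 = 11001000 → 2-byte char #6 = C8 A5.
Offset 19: leading byte 0xF1 = 11110001 → 4-byte char #7 = F1 BA 9D B8.
Offset 23: leading byte 0xC8 = 11001000 → 2-byte char #8 = C8 BC.
Offset 25: leading byte 0xF4 = 11110100 → 4-byte char #9 = F4 8A B3 8E.
Leading byte 0xF4 = 11110100 matches 11110xxx → 4-byte sequence.
Byte 1: 0xF4 = 11110100, payload 100 (3 bits).
Byte 2: 0x8A = 10001010 (10xxxxxx ✓), payload 001010.
Byte 3: 0xB3 = 10110011 (10xxxxxx ✓), payload 110011.
Byte 4: 0x8E = 10001110 (10xxxxxx ✓), payload 001110.
Concatenate: 100001010110011001110 = 0x10ACCE (21 bits → U+10ACCE).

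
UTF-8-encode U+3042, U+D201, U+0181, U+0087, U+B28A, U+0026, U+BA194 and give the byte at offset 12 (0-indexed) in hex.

U+3042 → 3-byte form E3 81 82 at offsets 0–2.
U+D201 → 3-byte form ED 88 81 at offsets 3–5.
U+0181 → 2-byte form C6 81 at offsets 6–7.
U+0087 → 2-byte form C2 87 at offsets 8–9.
U+B28A → 3-byte form EB 8A 8A at offsets 10–12.
Offset 12 falls in char 5's range; it's byte 3 of EB 8A 8A = 0x8A.

0x8A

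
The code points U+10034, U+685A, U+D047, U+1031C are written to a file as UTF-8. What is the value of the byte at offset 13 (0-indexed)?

0x9C

U+10034 → 4-byte form F0 90 80 B4 at offsets 0–3.
U+685A → 3-byte form E6 A1 9A at offsets 4–6.
U+D047 → 3-byte form ED 81 87 at offsets 7–9.
U+1031C → 4-byte form F0 90 8C 9C at offsets 10–13.
Offset 13 falls in char 4's range; it's byte 4 of F0 90 8C 9C = 0x9C.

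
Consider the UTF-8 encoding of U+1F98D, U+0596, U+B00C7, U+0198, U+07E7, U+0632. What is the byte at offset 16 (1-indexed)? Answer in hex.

0xB2

1-indexed offset 16 is 0-indexed offset 15.
U+1F98D → 4-byte form F0 9F A6 8D at offsets 0–3.
U+0596 → 2-byte form D6 96 at offsets 4–5.
U+B00C7 → 4-byte form F2 B0 83 87 at offsets 6–9.
U+0198 → 2-byte form C6 98 at offsets 10–11.
U+07E7 → 2-byte form DF A7 at offsets 12–13.
U+0632 → 2-byte form D8 B2 at offsets 14–15.
Offset 15 falls in char 6's range; it's byte 2 of D8 B2 = 0xB2.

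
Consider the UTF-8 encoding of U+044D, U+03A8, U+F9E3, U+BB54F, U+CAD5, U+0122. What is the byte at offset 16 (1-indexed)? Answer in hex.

1-indexed offset 16 is 0-indexed offset 15.
U+044D → 2-byte form D1 8D at offsets 0–1.
U+03A8 → 2-byte form CE A8 at offsets 2–3.
U+F9E3 → 3-byte form EF A7 A3 at offsets 4–6.
U+BB54F → 4-byte form F2 BB 95 8F at offsets 7–10.
U+CAD5 → 3-byte form EC AB 95 at offsets 11–13.
U+0122 → 2-byte form C4 A2 at offsets 14–15.
Offset 15 falls in char 6's range; it's byte 2 of C4 A2 = 0xA2.

0xA2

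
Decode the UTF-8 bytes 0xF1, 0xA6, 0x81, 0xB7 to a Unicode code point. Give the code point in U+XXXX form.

U+66077

Leading byte 0xF1 = 11110001 matches 11110xxx → 4-byte sequence.
Byte 1: 0xF1 = 11110001, payload 001 (3 bits).
Byte 2: 0xA6 = 10100110 (10xxxxxx ✓), payload 100110.
Byte 3: 0x81 = 10000001 (10xxxxxx ✓), payload 000001.
Byte 4: 0xB7 = 10110111 (10xxxxxx ✓), payload 110111.
Concatenate: 001100110000001110111 = 0x66077 (21 bits → U+66077).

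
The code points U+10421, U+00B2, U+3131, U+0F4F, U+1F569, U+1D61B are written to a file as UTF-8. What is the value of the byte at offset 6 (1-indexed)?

1-indexed offset 6 is 0-indexed offset 5.
U+10421 → 4-byte form F0 90 90 A1 at offsets 0–3.
U+00B2 → 2-byte form C2 B2 at offsets 4–5.
Offset 5 falls in char 2's range; it's byte 2 of C2 B2 = 0xB2.

0xB2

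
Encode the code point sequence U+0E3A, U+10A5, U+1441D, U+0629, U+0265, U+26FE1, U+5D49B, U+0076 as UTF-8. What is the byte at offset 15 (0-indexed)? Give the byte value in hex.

U+0E3A → 3-byte form E0 B8 BA at offsets 0–2.
U+10A5 → 3-byte form E1 82 A5 at offsets 3–5.
U+1441D → 4-byte form F0 94 90 9D at offsets 6–9.
U+0629 → 2-byte form D8 A9 at offsets 10–11.
U+0265 → 2-byte form C9 A5 at offsets 12–13.
U+26FE1 → 4-byte form F0 A6 BF A1 at offsets 14–17.
Offset 15 falls in char 6's range; it's byte 2 of F0 A6 BF A1 = 0xA6.

0xA6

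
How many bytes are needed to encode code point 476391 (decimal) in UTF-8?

4

U+744E7 = 0x744E7. UTF-8 uses 1 byte below 0x80, 2 below 0x800, 3 below 0x10000, 4 up to 0x10FFFF. 0x744E7 is in U+10000–U+10FFFF → 4 bytes.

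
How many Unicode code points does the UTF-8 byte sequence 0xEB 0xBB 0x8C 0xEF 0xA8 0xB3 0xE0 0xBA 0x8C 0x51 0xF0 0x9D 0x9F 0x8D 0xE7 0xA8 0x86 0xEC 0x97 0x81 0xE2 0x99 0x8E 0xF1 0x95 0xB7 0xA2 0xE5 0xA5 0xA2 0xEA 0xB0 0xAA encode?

Byte at offset 0: 0xEB = 11101011 → 3-byte char (#1). Advance 3.
Byte at offset 3: 0xEF = 11101111 → 3-byte char (#2). Advance 3.
Byte at offset 6: 0xE0 = 11100000 → 3-byte char (#3). Advance 3.
Byte at offset 9: 0x51 = 01010001 → 1-byte char (#4). Advance 1.
Byte at offset 10: 0xF0 = 11110000 → 4-byte char (#5). Advance 4.
Byte at offset 14: 0xE7 = 11100111 → 3-byte char (#6). Advance 3.
Byte at offset 17: 0xEC = 11101100 → 3-byte char (#7). Advance 3.
Byte at offset 20: 0xE2 = 11100010 → 3-byte char (#8). Advance 3.
Byte at offset 23: 0xF1 = 11110001 → 4-byte char (#9). Advance 4.
Byte at offset 27: 0xE5 = 11100101 → 3-byte char (#10). Advance 3.
Byte at offset 30: 0xEA = 11101010 → 3-byte char (#11). Advance 3.
Reached end at offset 33 after 11 code points.

11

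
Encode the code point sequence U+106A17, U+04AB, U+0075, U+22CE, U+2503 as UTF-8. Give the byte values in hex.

F4 86 A8 97 D2 AB 75 E2 8B 8E E2 94 83

U+106A17: 4-byte form → F4 86 A8 97.
U+04AB: 2-byte form → D2 AB.
U+0075: 1-byte form → 75.
U+22CE: 3-byte form → E2 8B 8E.
U+2503: 3-byte form → E2 94 83.
Concatenated (13 bytes): F4 86 A8 97 D2 AB 75 E2 8B 8E E2 94 83.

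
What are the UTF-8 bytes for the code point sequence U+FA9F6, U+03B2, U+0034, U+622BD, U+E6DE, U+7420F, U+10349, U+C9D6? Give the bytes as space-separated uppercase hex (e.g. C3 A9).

U+FA9F6: 4-byte form → F3 BA A7 B6.
U+03B2: 2-byte form → CE B2.
U+0034: 1-byte form → 34.
U+622BD: 4-byte form → F1 A2 8A BD.
U+E6DE: 3-byte form → EE 9B 9E.
U+7420F: 4-byte form → F1 B4 88 8F.
U+10349: 4-byte form → F0 90 8D 89.
U+C9D6: 3-byte form → EC A7 96.
Concatenated (25 bytes): F3 BA A7 B6 CE B2 34 F1 A2 8A BD EE 9B 9E F1 B4 88 8F F0 90 8D 89 EC A7 96.

F3 BA A7 B6 CE B2 34 F1 A2 8A BD EE 9B 9E F1 B4 88 8F F0 90 8D 89 EC A7 96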